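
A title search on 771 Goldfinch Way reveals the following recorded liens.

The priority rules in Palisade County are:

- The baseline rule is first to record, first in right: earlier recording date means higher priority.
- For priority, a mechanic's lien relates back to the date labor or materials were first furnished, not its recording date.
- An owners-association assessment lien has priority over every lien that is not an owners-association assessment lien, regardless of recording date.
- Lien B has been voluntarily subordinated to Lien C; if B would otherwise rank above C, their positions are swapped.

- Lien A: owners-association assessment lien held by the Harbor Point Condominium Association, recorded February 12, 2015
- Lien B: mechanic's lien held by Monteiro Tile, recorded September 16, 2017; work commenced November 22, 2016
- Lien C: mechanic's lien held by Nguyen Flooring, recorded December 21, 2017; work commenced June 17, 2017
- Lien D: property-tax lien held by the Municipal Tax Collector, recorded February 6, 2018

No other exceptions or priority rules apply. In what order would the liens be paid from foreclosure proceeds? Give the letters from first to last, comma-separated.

A, C, B, D

Effective dates: B's effective date is November 22, 2016, when work began; C is treated as recorded June 17, 2017, the work-commencement date.
A is an owners-association assessment lien and takes priority over every other lien.
Among the remaining liens, by effective date: B (November 22, 2016), C (June 17, 2017), D (February 6, 2018).
B is senior to C before the subordination, so the two trade places.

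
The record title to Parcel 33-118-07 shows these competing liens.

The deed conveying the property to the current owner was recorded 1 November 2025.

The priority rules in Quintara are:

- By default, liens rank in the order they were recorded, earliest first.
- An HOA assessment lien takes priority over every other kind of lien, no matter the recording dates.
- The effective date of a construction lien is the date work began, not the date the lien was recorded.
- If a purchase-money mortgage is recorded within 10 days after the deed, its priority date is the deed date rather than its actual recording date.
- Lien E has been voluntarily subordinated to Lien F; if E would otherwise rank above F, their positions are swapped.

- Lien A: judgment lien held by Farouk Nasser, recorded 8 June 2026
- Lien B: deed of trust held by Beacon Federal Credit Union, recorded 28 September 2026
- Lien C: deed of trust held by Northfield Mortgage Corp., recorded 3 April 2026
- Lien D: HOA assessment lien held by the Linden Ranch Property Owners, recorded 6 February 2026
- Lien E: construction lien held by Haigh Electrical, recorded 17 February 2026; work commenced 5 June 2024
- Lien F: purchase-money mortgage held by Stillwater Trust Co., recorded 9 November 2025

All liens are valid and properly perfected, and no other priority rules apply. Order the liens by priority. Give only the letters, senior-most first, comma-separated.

First, effective dates: E relates back to 5 June 2024 (work commenced); F relates back to the deed date 1 November 2025.
D, as an HOA assessment lien, has superpriority and ranks first.
Among the remaining liens, by effective date: E (5 June 2024), F (1 November 2025), C (3 April 2026), A (8 June 2026), B (28 September 2026).
The subordination applies — E was senior to F — so E and F swap.

D, F, E, C, A, B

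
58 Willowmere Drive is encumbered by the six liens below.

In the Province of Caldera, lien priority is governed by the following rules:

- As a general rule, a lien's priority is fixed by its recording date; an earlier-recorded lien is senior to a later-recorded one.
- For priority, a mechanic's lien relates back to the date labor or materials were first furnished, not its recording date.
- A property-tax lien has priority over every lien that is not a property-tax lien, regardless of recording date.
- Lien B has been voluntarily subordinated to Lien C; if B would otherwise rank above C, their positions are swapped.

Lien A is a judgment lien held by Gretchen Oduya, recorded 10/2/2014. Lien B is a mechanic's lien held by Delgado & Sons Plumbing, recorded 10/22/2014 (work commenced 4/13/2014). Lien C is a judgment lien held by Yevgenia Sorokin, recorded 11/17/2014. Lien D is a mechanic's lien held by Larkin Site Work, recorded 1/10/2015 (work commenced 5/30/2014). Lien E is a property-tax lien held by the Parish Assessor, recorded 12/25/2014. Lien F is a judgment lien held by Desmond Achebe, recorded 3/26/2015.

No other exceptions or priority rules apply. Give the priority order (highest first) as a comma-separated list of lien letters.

First, effective dates: B's effective date is 4/13/2014, when work began; D is treated as recorded 5/30/2014, the work-commencement date.
E is a property-tax lien, so it outranks all other liens regardless of date.
Remaining liens by effective date: B (4/13/2014), D (5/30/2014), A (10/2/2014), C (11/17/2014), F (3/26/2015).
Because B would otherwise rank above C, the subordination swaps them.

E, C, D, A, B, F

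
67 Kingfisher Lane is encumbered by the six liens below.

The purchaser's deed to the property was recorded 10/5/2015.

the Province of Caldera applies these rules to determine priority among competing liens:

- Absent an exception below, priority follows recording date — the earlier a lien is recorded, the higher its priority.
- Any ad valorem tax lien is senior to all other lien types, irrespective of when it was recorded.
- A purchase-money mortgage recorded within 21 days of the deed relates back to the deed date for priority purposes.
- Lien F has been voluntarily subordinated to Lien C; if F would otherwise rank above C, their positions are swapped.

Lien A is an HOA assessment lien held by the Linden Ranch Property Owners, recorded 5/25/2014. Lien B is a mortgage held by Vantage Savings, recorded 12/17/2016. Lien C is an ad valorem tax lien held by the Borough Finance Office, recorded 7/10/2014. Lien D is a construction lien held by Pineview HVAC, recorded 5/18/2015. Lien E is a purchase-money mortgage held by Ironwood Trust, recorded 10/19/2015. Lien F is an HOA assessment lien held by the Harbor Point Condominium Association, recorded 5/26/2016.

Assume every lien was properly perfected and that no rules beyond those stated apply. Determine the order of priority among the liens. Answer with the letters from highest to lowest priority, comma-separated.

Effective dates: E relates back to the deed date 10/5/2015.
C is an ad valorem tax lien and takes priority over every other lien.
The other liens, earliest effective date first: A (5/25/2014), D (5/18/2015), E (10/5/2015), F (5/26/2016), B (12/17/2016).
Since F is not senior to C, the subordination leaves the order unchanged.

C, A, D, E, F, B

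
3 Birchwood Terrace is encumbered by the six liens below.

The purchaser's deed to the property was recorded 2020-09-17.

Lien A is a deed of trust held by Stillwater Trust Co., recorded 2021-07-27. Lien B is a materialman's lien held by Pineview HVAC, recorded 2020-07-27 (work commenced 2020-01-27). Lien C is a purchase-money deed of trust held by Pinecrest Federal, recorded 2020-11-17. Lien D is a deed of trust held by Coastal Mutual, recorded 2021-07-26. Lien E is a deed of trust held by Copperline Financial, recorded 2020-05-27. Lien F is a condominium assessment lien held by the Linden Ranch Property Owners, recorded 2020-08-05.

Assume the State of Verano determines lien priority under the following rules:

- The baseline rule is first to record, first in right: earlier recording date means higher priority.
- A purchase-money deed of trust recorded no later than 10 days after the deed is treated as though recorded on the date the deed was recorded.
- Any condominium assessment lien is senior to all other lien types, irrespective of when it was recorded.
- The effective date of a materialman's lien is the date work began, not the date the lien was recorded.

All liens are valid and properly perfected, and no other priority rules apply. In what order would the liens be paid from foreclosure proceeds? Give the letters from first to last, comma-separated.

Adjusting effective dates: B's effective date is 2020-01-27, when work began; C missed the 10-day window (61 days after the deed), so its recording date stands.
F is a condominium assessment lien, so it outranks all other liens regardless of date.
The other liens, earliest effective date first: B (2020-01-27), E (2020-05-27), C (2020-11-17), D (2021-07-26), A (2021-07-27).

F, B, E, C, D, A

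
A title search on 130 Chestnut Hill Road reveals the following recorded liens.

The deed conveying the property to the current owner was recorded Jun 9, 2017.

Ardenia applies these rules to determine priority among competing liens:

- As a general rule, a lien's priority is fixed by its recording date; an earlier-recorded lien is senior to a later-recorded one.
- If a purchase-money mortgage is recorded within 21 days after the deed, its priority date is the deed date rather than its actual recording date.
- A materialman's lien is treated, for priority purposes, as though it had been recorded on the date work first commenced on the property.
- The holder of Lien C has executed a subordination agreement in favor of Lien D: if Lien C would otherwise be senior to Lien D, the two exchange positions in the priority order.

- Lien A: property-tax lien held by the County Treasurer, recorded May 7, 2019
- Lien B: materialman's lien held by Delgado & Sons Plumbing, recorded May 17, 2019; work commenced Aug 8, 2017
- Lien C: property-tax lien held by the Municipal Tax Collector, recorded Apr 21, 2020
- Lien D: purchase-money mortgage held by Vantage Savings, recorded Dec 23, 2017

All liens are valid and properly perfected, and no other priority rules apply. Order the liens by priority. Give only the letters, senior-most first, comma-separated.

First, effective dates: B's effective date is Aug 8, 2017, when work began; D missed the 21-day window (197 days after the deed), so its recording date stands.
Ordering by effective date: B (Aug 8, 2017), D (Dec 23, 2017), A (May 7, 2019), C (Apr 21, 2020).
C already ranks below D; the subordination has no effect.

B, D, A, C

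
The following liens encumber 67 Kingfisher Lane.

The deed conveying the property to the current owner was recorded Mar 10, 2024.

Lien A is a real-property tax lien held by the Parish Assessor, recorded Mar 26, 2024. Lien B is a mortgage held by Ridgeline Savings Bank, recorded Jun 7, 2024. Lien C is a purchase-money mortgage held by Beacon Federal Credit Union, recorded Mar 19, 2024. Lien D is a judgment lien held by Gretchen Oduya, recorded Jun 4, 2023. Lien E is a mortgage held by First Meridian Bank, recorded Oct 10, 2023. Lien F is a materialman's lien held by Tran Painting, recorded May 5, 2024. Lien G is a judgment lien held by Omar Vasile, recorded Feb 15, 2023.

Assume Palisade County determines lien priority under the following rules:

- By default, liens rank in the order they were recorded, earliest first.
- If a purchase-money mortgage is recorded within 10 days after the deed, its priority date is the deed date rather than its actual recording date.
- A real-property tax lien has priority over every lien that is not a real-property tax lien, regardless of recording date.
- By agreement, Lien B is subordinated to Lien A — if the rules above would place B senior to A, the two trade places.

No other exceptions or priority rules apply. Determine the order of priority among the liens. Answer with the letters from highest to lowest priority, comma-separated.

A, G, D, E, C, F, B

First, effective dates: C was recorded within the 10-day window, so its effective date is the deed date Mar 10, 2024.
A is a real-property tax lien and takes priority over every other lien.
The other liens, earliest effective date first: G (Feb 15, 2023), D (Jun 4, 2023), E (Oct 10, 2023), C (Mar 10, 2024), F (May 5, 2024), B (Jun 7, 2024).
B already ranks below A; the subordination has no effect.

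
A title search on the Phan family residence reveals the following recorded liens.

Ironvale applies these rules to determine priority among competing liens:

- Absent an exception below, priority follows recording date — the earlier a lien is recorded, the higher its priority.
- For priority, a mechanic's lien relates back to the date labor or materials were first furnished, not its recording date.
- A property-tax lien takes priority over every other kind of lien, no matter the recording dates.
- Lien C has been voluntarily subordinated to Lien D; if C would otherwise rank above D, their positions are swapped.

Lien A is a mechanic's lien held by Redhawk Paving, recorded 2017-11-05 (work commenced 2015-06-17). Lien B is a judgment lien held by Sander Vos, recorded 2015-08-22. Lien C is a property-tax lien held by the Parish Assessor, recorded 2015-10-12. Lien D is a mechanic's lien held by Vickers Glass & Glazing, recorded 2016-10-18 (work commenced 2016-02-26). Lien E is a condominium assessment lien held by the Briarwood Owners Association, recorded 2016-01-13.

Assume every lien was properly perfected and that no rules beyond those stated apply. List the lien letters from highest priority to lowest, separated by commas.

Effective dates: A relates back to 2015-06-17 (work commenced); D relates back to 2016-02-26 (work commenced).
C is a property-tax lien and takes priority over every other lien.
Among the remaining liens, by effective date: A (2015-06-17), B (2015-08-22), E (2016-01-13), D (2016-02-26).
The subordination applies — C was senior to D — so C and D swap.

D, A, B, E, C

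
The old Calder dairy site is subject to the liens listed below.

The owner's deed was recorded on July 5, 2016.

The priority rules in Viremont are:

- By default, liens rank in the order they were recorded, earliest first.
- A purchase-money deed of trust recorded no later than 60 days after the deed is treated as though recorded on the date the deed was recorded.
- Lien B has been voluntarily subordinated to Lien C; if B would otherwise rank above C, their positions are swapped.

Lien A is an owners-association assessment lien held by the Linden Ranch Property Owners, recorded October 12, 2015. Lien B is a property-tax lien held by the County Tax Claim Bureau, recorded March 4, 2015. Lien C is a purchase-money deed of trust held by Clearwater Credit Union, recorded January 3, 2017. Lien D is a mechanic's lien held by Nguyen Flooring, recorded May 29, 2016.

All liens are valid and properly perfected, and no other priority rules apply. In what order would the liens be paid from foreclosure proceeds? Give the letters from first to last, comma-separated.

C, A, D, B

Effective dates after the stated exceptions: C missed the 60-day window (182 days after the deed), so its recording date stands.
Ordering by effective date: B (March 4, 2015), A (October 12, 2015), D (May 29, 2016), C (January 3, 2017).
The subordination applies — B was senior to C — so B and C swap.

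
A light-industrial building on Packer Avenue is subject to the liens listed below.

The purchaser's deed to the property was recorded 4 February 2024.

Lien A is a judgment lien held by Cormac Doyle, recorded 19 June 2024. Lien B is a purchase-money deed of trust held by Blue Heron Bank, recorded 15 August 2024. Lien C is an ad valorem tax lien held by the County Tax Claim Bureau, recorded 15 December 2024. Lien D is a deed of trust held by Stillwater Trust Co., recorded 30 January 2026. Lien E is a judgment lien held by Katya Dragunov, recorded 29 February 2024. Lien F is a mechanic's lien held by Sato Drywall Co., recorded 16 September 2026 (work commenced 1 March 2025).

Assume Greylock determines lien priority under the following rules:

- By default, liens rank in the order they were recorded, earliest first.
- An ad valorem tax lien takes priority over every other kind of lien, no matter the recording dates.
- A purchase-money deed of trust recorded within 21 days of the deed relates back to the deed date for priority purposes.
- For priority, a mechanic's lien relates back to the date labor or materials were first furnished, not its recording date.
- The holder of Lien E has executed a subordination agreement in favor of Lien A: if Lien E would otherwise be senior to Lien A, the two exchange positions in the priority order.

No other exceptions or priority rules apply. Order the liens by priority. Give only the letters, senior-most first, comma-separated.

C, A, E, B, F, D

Effective dates after the stated exceptions: B missed the 21-day window (193 days after the deed), so its recording date stands; F is treated as recorded 1 March 2025, the work-commencement date.
As an ad valorem tax lien, C is senior to every other lien.
Among the remaining liens, by effective date: E (29 February 2024), A (19 June 2024), B (15 August 2024), F (1 March 2025), D (30 January 2026).
E would otherwise be senior to A, so under the subordination agreement E and A exchange positions.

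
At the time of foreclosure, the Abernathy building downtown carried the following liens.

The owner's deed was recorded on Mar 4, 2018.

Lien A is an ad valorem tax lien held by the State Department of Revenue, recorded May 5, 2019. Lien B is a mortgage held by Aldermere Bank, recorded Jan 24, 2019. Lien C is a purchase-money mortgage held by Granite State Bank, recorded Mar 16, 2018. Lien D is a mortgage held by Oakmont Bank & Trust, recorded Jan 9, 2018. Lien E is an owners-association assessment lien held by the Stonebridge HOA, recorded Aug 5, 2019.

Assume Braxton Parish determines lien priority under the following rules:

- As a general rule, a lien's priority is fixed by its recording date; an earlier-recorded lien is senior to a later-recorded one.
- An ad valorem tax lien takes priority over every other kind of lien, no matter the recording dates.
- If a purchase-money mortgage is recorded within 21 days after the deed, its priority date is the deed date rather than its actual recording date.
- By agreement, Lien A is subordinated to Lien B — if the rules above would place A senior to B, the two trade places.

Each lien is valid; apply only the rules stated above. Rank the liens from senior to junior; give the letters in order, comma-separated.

Adjusting effective dates: C was recorded within the 21-day window, so its effective date is the deed date Mar 4, 2018.
As an ad valorem tax lien, A is senior to every other lien.
The other liens, earliest effective date first: D (Jan 9, 2018), C (Mar 4, 2018), B (Jan 24, 2019), E (Aug 5, 2019).
The subordination applies — A was senior to B — so A and B swap.

B, D, C, A, E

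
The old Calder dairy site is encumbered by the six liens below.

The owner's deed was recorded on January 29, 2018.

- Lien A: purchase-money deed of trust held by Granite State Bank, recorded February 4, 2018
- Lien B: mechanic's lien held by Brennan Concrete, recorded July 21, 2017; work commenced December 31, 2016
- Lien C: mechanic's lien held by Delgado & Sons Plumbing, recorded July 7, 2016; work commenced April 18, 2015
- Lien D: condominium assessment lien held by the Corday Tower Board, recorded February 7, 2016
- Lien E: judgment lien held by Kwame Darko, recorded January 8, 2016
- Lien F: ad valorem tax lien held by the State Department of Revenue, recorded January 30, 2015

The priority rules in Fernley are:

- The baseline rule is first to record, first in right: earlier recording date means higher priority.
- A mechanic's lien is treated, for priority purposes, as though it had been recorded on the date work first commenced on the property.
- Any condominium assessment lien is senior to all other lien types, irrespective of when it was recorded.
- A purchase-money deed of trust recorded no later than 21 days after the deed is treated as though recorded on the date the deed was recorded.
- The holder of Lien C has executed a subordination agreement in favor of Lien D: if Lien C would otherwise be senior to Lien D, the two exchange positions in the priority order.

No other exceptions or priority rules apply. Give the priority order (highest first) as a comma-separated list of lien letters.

First, effective dates: A was recorded within the 21-day window, so its effective date is the deed date January 29, 2018; B's effective date is December 31, 2016, when work began; C is treated as recorded April 18, 2015, the work-commencement date.
D, as a condominium assessment lien, has superpriority and ranks first.
Ordering the rest by effective date: F (January 30, 2015), C (April 18, 2015), E (January 8, 2016), B (December 31, 2016), A (January 29, 2018).
Since C is not senior to D, the subordination leaves the order unchanged.

D, F, C, E, B, A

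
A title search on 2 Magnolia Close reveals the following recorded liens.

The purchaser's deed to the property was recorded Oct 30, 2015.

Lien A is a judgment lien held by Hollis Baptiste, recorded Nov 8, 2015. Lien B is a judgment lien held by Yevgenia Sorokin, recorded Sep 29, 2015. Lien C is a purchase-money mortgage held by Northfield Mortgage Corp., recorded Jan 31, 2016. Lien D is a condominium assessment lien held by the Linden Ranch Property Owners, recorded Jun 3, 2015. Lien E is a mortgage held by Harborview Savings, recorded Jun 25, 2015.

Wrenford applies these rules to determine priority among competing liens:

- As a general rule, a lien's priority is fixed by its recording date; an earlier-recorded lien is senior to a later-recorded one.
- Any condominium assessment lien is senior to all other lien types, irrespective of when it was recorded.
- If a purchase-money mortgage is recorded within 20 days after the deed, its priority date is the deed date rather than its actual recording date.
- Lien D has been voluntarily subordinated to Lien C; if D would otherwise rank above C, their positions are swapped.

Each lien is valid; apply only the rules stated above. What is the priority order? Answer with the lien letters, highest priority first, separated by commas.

C, E, B, A, D

Effective dates: C missed the 20-day window (93 days after the deed), so its recording date stands.
D is a condominium assessment lien and takes priority over every other lien.
Among the remaining liens, by effective date: E (Jun 25, 2015), B (Sep 29, 2015), A (Nov 8, 2015), C (Jan 31, 2016).
D would otherwise be senior to C, so under the subordination agreement D and C exchange positions.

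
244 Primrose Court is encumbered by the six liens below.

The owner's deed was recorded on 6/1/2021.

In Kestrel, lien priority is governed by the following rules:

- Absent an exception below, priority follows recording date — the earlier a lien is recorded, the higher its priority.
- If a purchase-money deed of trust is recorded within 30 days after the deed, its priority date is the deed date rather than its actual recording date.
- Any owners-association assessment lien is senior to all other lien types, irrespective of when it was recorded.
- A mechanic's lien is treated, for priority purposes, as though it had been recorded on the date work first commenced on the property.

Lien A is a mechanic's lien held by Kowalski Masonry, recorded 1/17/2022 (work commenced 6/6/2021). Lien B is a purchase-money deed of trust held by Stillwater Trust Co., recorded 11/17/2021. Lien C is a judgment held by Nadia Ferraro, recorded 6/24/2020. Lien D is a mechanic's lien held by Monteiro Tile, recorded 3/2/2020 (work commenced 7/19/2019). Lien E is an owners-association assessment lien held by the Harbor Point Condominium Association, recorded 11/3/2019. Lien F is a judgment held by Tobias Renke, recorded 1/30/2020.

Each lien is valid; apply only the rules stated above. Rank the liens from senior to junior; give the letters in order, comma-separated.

Effective dates after the stated exceptions: A's effective date is 6/6/2021, when work began; B was recorded 169 days after the deed, outside the 30-day window, so it keeps its recording date; D is treated as recorded 7/19/2019, the work-commencement date.
E is an owners-association assessment lien, so it outranks all other liens regardless of date.
Remaining liens by effective date: D (7/19/2019), F (1/30/2020), C (6/24/2020), A (6/6/2021), B (11/17/2021).

E, D, F, C, A, B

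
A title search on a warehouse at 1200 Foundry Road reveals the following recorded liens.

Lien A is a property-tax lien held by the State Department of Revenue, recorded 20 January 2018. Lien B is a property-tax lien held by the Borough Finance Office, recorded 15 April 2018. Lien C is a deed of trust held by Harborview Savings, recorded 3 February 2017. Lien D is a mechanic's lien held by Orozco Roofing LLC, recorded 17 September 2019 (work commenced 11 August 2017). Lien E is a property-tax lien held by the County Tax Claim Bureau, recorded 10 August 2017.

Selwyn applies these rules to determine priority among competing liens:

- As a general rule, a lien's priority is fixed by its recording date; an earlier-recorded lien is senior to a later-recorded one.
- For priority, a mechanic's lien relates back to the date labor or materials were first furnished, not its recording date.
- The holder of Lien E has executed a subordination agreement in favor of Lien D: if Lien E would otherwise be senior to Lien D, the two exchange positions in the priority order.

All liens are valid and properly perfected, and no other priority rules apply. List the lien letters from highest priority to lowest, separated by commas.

Effective dates: D relates back to 11 August 2017 (work commenced).
Sorted by effective date: C (3 February 2017), E (10 August 2017), D (11 August 2017), A (20 January 2018), B (15 April 2018).
E would otherwise be senior to D, so under the subordination agreement E and D exchange positions.

C, D, E, A, B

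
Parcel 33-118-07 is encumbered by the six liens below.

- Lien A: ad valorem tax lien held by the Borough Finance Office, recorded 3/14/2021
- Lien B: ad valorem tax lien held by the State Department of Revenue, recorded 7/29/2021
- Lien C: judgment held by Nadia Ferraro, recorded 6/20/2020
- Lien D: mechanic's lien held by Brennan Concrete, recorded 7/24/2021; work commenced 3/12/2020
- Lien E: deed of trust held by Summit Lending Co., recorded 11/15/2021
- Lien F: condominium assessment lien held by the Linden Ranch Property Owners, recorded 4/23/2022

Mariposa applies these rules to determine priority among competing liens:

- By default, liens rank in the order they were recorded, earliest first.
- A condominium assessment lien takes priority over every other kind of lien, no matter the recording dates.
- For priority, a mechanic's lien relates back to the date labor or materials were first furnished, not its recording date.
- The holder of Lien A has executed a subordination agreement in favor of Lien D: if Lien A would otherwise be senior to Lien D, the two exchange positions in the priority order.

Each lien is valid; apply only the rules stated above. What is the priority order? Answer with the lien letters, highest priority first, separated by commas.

Effective dates after the stated exceptions: D's effective date is 3/12/2020, when work began.
F is a condominium assessment lien and takes priority over every other lien.
Among the remaining liens, by effective date: D (3/12/2020), C (6/20/2020), A (3/14/2021), B (7/29/2021), E (11/15/2021).
Since A is not senior to D, the subordination leaves the order unchanged.

F, D, C, A, B, E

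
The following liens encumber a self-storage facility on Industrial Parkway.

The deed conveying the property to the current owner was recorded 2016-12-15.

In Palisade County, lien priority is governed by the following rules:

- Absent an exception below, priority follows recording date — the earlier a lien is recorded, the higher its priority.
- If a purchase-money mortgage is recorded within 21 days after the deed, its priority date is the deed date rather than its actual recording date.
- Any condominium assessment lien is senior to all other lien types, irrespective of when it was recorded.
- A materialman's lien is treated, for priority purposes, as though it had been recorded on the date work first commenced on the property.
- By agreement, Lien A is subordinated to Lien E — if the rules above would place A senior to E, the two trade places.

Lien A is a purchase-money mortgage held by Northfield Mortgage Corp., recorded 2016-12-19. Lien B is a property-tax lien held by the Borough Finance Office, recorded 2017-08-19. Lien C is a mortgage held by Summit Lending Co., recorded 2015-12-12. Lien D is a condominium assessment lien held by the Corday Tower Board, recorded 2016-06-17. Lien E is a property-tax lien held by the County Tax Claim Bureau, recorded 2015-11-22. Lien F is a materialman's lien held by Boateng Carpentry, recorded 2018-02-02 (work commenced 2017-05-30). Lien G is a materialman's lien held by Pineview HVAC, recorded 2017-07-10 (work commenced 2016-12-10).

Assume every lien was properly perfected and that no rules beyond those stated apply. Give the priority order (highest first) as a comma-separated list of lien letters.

Effective dates after the stated exceptions: A relates back to the deed date 2016-12-15; F relates back to 2017-05-30 (work commenced); G's effective date is 2016-12-10, when work began.
D, as a condominium assessment lien, has superpriority and ranks first.
The other liens, earliest effective date first: E (2015-11-22), C (2015-12-12), G (2016-12-10), A (2016-12-15), F (2017-05-30), B (2017-08-19).
A already ranks below E; the subordination has no effect.

D, E, C, G, A, F, B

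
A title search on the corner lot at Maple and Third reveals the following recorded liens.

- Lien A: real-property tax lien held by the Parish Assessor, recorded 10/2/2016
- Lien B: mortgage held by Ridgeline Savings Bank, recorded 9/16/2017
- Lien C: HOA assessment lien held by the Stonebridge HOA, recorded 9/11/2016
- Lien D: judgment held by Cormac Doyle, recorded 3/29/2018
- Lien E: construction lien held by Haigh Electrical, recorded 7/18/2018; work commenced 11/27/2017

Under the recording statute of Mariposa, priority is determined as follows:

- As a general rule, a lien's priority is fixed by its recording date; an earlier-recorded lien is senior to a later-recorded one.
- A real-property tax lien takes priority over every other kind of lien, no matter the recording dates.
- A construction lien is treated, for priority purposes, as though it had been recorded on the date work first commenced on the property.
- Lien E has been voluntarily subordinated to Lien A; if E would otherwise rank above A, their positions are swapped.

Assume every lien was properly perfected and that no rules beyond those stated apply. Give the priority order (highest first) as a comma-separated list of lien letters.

A, C, B, E, D

Effective dates: E relates back to 11/27/2017 (work commenced).
A is a real-property tax lien and takes priority over every other lien.
The other liens, earliest effective date first: C (9/11/2016), B (9/16/2017), E (11/27/2017), D (3/29/2018).
E already ranks below A; the subordination has no effect.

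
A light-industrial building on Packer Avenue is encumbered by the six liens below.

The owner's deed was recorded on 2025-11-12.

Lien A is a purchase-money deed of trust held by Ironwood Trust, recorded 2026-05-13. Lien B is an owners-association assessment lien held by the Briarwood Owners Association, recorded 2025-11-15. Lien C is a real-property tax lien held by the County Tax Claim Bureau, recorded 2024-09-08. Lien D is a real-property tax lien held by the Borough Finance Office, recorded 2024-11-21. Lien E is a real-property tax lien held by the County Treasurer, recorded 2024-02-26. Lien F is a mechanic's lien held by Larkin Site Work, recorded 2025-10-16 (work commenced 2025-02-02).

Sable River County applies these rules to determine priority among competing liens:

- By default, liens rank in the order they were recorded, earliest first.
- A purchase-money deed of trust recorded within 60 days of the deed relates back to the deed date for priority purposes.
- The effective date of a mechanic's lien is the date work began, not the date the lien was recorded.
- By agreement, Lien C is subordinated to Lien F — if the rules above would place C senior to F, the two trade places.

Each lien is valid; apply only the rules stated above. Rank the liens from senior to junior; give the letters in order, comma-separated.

E, F, D, C, B, A

Effective dates: A was recorded 182 days after the deed — beyond 60 days — so no relation-back applies; F is treated as recorded 2025-02-02, the work-commencement date.
By effective date: E (2024-02-26), C (2024-09-08), D (2024-11-21), F (2025-02-02), B (2025-11-15), A (2026-05-13).
C is senior to F before the subordination, so the two trade places.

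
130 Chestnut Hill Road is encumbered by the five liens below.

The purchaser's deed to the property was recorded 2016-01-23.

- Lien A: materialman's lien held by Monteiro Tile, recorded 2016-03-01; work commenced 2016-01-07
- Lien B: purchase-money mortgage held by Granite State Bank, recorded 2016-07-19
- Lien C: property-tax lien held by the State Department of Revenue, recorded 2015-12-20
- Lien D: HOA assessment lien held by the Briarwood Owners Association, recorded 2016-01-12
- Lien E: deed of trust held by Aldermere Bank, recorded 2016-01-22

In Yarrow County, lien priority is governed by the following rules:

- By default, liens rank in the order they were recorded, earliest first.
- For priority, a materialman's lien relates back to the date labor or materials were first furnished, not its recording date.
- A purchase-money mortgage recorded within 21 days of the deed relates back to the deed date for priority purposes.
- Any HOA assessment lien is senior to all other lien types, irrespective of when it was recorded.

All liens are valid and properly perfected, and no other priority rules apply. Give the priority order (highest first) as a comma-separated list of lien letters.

Effective dates after the stated exceptions: A is treated as recorded 2016-01-07, the work-commencement date; B was recorded 178 days after the deed, outside the 21-day window, so it keeps its recording date.
As an HOA assessment lien, D is senior to every other lien.
Ordering the rest by effective date: C (2015-12-20), A (2016-01-07), E (2016-01-22), B (2016-07-19).

D, C, A, E, B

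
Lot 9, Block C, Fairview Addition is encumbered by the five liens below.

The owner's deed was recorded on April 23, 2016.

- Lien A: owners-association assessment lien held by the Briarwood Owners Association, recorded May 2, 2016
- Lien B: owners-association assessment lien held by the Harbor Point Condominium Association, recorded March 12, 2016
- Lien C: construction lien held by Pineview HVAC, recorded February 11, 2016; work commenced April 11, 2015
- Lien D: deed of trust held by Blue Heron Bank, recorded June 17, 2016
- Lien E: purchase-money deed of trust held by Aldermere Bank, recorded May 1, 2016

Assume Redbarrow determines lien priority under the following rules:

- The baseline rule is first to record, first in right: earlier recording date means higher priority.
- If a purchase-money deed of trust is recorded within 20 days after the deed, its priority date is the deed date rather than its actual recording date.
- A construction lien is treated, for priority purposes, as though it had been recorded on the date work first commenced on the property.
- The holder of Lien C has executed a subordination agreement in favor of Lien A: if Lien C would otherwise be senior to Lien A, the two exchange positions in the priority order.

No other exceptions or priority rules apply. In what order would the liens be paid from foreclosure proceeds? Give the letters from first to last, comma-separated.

Effective dates after the stated exceptions: C is treated as recorded April 11, 2015, the work-commencement date; E's effective date is the deed date, April 23, 2016.
Ordering by effective date: C (April 11, 2015), B (March 12, 2016), E (April 23, 2016), A (May 2, 2016), D (June 17, 2016).
The subordination applies — C was senior to A — so C and A swap.

A, B, E, C, D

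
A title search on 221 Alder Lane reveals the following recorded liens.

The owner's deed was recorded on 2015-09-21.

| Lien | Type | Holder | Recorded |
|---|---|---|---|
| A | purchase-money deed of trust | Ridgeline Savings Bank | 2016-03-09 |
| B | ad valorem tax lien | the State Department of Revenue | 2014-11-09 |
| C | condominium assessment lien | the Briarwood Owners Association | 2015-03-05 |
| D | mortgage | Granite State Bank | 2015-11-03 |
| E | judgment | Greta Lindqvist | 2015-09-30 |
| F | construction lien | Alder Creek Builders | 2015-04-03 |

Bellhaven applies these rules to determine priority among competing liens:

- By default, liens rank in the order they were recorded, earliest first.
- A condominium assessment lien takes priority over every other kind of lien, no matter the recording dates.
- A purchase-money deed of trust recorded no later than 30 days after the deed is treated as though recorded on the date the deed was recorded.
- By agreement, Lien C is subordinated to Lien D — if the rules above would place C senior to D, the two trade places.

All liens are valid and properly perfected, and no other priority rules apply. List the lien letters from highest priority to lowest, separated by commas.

D, B, F, E, C, A

First, effective dates: A was recorded 170 days after the deed, outside the 30-day window, so it keeps its recording date.
C is a condominium assessment lien, so it outranks all other liens regardless of date.
The other liens, earliest effective date first: B (2014-11-09), F (2015-04-03), E (2015-09-30), D (2015-11-03), A (2016-03-09).
Because C would otherwise rank above D, the subordination swaps them.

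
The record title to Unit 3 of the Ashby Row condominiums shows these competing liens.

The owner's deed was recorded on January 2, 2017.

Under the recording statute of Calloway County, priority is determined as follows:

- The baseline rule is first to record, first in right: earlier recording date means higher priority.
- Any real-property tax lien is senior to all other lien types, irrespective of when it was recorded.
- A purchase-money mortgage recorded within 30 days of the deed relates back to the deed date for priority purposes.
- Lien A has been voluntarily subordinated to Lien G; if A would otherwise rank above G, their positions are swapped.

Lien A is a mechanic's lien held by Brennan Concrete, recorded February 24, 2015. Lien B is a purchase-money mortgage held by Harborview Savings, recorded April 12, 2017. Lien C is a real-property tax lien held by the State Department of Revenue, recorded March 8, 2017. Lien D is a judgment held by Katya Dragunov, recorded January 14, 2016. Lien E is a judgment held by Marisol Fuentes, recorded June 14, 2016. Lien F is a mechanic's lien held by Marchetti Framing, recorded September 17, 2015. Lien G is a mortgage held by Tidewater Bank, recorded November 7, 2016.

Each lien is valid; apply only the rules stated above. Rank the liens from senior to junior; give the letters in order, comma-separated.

Effective dates: B was recorded 100 days after the deed, outside the 30-day window, so it keeps its recording date.
C is a real-property tax lien, so it outranks all other liens regardless of date.
Among the remaining liens, by effective date: A (February 24, 2015), F (September 17, 2015), D (January 14, 2016), E (June 14, 2016), G (November 7, 2016), B (April 12, 2017).
A would otherwise be senior to G, so under the subordination agreement A and G exchange positions.

C, G, F, D, E, A, B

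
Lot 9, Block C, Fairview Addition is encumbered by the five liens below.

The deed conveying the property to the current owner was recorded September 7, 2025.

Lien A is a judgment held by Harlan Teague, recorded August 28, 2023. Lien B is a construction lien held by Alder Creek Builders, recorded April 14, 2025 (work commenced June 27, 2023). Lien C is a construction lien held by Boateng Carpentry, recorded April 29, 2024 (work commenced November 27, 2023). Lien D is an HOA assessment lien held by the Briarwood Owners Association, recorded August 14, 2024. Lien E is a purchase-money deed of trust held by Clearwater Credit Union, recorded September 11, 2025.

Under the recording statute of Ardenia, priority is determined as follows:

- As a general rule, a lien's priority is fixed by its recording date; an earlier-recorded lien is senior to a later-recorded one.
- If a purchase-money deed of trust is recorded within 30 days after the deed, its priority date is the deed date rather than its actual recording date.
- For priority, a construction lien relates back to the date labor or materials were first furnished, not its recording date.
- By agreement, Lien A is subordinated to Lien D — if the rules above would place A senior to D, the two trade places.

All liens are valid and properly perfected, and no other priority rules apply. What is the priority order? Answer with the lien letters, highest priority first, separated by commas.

B, D, C, A, E

Effective dates: B's effective date is June 27, 2023, when work began; C relates back to November 27, 2023 (work commenced); E relates back to the deed date September 7, 2025.
Sorted by effective date: B (June 27, 2023), A (August 28, 2023), C (November 27, 2023), D (August 14, 2024), E (September 7, 2025).
The subordination applies — A was senior to D — so A and D swap.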